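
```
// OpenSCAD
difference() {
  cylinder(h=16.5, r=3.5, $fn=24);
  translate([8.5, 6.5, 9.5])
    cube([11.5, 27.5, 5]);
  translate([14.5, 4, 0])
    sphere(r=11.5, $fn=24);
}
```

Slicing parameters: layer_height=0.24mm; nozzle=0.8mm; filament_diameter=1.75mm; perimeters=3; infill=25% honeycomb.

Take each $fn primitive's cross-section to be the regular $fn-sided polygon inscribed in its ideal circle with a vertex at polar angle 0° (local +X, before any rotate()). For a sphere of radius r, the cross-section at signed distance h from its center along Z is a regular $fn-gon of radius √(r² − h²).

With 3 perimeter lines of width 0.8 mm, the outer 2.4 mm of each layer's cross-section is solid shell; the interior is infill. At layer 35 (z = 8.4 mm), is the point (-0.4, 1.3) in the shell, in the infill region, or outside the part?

At z = 8.4 mm: the r=3.5 cylinder contributes a regular 24-gon of circumradius 3.5; the cube at (8.5, 6.5) is absent (z outside [9.5, 14.5]); the r=11.5 sphere at (14.5, 4) slices to a regular 24-gon of circumradius 7.854 (√(r²−h²) with h=8.4 from center); After the difference (first − rest): starting from the r=3.5 cylinder, the r=11.5 sphere at (14.5, 4) misses the remaining region (no effect) — 1 connected region. Overall, the cross-section is a single solid region. The nearest boundary edge runs (-1.75, 3.03)→(-0.91, 3.38); distance from the point to it = 2.12 mm. The point is inside the cross-section, 2.12 mm from the nearest boundary — within the 2.4 mm shell band (3 × 0.8).

shell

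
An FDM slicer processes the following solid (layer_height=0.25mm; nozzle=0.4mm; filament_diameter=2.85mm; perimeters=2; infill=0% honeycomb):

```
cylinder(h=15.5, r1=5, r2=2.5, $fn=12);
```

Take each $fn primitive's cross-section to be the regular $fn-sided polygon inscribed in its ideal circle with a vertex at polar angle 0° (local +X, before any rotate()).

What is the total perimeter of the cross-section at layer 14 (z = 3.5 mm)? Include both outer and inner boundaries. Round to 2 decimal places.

27.55 mm

At z = 3.5 mm: the cone contributes a regular 12-gon of circumradius 4.435 (interpolated between r1=5 and r2=2.5 at t=0.226) (perimeter = 2·12·4.435·sin(180°/12) = 27.55 mm). Overall, the cross-section is a single solid region. Total boundary length (outer) = 27.55 mm.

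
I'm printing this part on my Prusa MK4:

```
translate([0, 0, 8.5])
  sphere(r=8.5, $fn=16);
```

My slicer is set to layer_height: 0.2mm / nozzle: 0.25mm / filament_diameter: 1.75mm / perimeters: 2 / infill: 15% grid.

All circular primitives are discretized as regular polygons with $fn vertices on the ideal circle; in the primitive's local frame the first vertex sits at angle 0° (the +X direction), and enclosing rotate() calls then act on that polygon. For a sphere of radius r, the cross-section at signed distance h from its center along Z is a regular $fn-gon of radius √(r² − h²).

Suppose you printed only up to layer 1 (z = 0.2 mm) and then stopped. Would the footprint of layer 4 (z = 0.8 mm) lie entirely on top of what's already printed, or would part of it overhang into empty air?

part overhangs

Compare the two slices. At z = 0.2: the r=8.5 sphere contributes a regular 16-gon of circumradius √(8.5²−8.3²) = 1.833 (area = (16/2)·1.833²·sin(360°/16) = 10.29 mm²). At z = 0.8: the r=8.5 sphere contributes a regular 16-gon of circumradius √(8.5²−7.7²) = 3.600 (area = (16/2)·3.600²·sin(360°/16) = 39.68 mm²). Checking containment: at z = 0.8 the cross-section extends beyond the z = 0.2 cross-section by about 29.39 mm².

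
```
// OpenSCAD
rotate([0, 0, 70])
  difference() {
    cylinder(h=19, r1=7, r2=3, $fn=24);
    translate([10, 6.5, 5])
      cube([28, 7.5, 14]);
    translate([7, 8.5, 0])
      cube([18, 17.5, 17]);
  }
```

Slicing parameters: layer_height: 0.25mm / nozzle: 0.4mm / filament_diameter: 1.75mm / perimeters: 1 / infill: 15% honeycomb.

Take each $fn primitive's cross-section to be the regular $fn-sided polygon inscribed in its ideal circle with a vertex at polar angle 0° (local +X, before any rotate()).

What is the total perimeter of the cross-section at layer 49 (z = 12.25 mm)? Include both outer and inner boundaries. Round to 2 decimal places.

At z = 12.25 mm: the cone contributes a regular 24-gon of circumradius 4.421 (interpolated between r1=7 and r2=3 at t=0.645) (perimeter = 2·24·4.421·sin(180°/24) = 27.70 mm); the 28×7.5 cube at (10, 6.5) contributes its full rectangle (perimeter 71.00 mm); the cube at (7, 8.5) (footprint 18×17.5) is included at this height (perimeter 71.00 mm); Subtracting the remaining from the first: starting from the cone, the 28×7.5 cube at (10, 6.5) misses the remaining region (no effect); the 18×17.5 cube at (7, 8.5) misses the remaining region (no effect) — boundary = 27.70 mm; (rotated 70° about Z; rotation is an isometry so areas/perimeters/island counts are preserved). Overall, the cross-section is a single solid region. Total boundary length (outer) = 27.70 mm.

27.70 mm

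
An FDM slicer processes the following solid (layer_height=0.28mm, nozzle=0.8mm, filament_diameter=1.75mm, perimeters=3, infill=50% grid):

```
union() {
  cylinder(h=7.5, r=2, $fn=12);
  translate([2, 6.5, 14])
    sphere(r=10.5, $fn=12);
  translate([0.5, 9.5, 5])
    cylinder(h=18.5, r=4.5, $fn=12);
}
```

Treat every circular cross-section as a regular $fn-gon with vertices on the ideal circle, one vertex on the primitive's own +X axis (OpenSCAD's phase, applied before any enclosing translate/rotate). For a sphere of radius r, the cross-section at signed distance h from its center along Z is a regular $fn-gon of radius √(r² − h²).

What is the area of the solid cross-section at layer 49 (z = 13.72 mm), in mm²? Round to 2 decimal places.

At z = 13.72 mm: the cylinder does not reach this height (z outside [0, 7.5]); the sphere at (2, 6.5): section is a regular 12-gon, circumradius = √(r²−h²) = √(10.5²−0.28²) = 10.496 (area = (12/2)·10.496²·sin(360°/12) = 330.51 mm²); the r=4.5 cylinder at (0.5, 9.5) gives a regular 12-gon of circumradius 4.5 (constant along its height) (area = (12/2)·4.500²·sin(360°/12) = 60.75 mm²); Taking the union: the r=4.5 cylinder at (0.5, 9.5) lies entirely inside the r=10.5 sphere at (2, 6.5), so the union is just the r=10.5 sphere at (2, 6.5) — area = 330.51 mm². Overall, the cross-section is a single solid region. Net area = 330.51 mm².

330.51 mm²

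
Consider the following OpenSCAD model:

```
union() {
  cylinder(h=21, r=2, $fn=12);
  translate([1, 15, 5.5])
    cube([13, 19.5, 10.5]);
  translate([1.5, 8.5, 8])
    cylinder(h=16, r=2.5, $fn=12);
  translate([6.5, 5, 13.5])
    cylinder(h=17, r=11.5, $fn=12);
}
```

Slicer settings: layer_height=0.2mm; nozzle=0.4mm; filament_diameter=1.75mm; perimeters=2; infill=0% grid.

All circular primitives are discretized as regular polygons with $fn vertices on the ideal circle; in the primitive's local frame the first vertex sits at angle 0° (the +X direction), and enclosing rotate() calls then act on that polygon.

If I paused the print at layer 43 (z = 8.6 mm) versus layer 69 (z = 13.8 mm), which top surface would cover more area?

layer 69 (z = 13.8 mm)

Layer 43 (z = 8.6): the r=2 cylinder contributes a regular 12-gon of circumradius 2 (area = (12/2)·2.000²·sin(360°/12) = 12.00 mm²); the cube at (1, 15) is present — its section is the full 13×19.5 rectangle (area 253.50 mm²); the r=2.5 cylinder at (1.5, 8.5) contributes a regular 12-gon of circumradius 2.5 (area = (12/2)·2.500²·sin(360°/12) = 18.75 mm²); the cylinder at (6.5, 5) does not reach this height (z outside [13.5, 30.5]); Merging all regions: the 3 present regions are separate (no shared area or edge), so areas and boundary lengths simply add and each stays a separate island — area = 284.25 mm². So its area = 284.25 mm². Layer 69 (z = 13.8): the cylinder: section is a regular 12-gon, circumradius r=2 (area = (12/2)·2.000²·sin(360°/12) = 12.00 mm²); the cube at (1, 15) is present — its section is the full 13×19.5 rectangle (area 253.50 mm²); the r=2.5 cylinder at (1.5, 8.5) gives a regular 12-gon of circumradius 2.5 (constant along its height) (area = (12/2)·2.500²·sin(360°/12) = 18.75 mm²); the r=11.5 cylinder at (6.5, 5) contributes a regular 12-gon of circumradius 11.5 (area = (12/2)·11.500²·sin(360°/12) = 396.75 mm²); Taking the union: the regions partially overlap — summed areas 681.00 mm² minus the doubly-counted overlap 39.15 mm² gives 641.85 mm² — area = 641.85 mm². So its area = 641.85 mm². Layer 69 is larger (641.85 vs 284.25 mm²).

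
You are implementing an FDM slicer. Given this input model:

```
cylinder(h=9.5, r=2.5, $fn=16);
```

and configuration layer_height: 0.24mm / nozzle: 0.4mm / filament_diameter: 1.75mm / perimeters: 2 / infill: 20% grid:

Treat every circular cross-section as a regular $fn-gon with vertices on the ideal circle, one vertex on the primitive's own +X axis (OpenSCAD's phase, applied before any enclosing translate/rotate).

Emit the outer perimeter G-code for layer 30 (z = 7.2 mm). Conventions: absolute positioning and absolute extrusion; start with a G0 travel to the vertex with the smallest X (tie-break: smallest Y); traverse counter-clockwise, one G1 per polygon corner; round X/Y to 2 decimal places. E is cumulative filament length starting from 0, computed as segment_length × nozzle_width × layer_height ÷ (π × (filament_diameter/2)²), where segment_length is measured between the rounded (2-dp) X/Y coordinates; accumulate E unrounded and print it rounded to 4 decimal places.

G0 X-2.50 Y0.00 Z7.20
G1 X-2.31 Y-0.96 E0.0391
G1 X-1.77 Y-1.77 E0.0779
G1 X-0.96 Y-2.31 E0.1168
G1 X0.00 Y-2.50 E0.1558
G1 X0.96 Y-2.31 E0.1949
G1 X1.77 Y-1.77 E0.2337
G1 X2.31 Y-0.96 E0.2726
G1 X2.50 Y0.00 E0.3117
G1 X2.31 Y0.96 E0.3507
G1 X1.77 Y1.77 E0.3896
G1 X0.96 Y2.31 E0.4284
G1 X0.00 Y2.50 E0.4675
G1 X-0.96 Y2.31 E0.5065
G1 X-1.77 Y1.77 E0.5454
G1 X-2.31 Y0.96 E0.5842
G1 X-2.50 Y0.00 E0.6233

At z = 7.2 mm: the cylinder: section is a regular 16-gon, circumradius r=2.5. The outline is a single polygon with 16 vertices. Extrusion per mm of travel: 0.4 × 0.24 / (π × 0.875²) = 0.039912. Accumulating E over each segment gives final E = 0.6233.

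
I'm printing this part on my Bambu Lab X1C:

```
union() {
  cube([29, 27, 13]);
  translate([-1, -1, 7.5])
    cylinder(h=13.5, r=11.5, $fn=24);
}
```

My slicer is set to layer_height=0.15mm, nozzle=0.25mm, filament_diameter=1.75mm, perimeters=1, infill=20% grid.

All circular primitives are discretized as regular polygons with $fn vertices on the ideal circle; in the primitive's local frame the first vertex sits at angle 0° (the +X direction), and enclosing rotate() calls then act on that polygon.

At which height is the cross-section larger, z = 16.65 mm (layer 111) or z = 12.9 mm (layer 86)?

layer 86 (z = 12.9 mm)

Layer 111 (z = 16.65): the cube is absent (z outside [0, 13]); the r=11.5 cylinder at (-1, -1) contributes a regular 24-gon of circumradius 11.5 (area = (24/2)·11.500²·sin(360°/24) = 410.75 mm²); Combining (union): only the r=11.5 cylinder at (-1, -1) is present, so the union is just that shape — area = 410.75 mm². So its area = 410.75 mm². Layer 86 (z = 12.9): the 29×27 cube contributes its full rectangle (area 783.00 mm²); the r=11.5 cylinder at (-1, -1) gives a regular 24-gon of circumradius 11.5 (constant along its height) (area = (24/2)·11.500²·sin(360°/24) = 410.75 mm²); Taking the union: the regions partially overlap — summed areas 1193.75 mm² minus the doubly-counted overlap 80.82 mm² gives 1112.93 mm² — area = 1112.93 mm². So its area = 1112.93 mm². Layer 86 is larger (1112.93 vs 410.75 mm²).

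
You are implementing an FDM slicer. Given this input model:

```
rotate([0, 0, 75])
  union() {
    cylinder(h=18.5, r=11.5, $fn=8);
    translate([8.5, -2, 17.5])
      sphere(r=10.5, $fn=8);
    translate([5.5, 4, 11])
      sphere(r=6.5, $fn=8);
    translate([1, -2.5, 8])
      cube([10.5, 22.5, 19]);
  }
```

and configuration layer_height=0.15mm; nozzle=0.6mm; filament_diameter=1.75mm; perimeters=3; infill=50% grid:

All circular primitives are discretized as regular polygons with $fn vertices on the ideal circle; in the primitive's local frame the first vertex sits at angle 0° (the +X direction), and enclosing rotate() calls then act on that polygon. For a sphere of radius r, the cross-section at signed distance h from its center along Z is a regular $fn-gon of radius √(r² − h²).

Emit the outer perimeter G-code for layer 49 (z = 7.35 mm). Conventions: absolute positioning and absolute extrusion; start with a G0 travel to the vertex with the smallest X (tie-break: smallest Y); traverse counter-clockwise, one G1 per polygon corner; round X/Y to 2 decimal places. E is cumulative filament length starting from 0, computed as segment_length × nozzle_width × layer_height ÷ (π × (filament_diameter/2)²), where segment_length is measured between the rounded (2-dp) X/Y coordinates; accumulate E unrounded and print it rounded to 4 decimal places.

G0 X-11.11 Y2.98 Z7.35
G1 X-9.96 Y-5.75 E0.3295
G1 X-2.98 Y-11.11 E0.6588
G1 X5.75 Y-9.96 E0.9883
G1 X11.11 Y-2.98 E1.3175
G1 X9.96 Y5.75 E1.6470
G1 X6.55 Y8.37 E1.8079
G1 X6.46 Y9.04 E1.8332
G1 X4.83 Y10.29 E1.9101
G1 X4.16 Y10.20 E1.9354
G1 X2.98 Y11.11 E1.9911
G1 X0.02 Y10.72 E2.1029
G1 X-1.05 Y11.54 E2.1533
G1 X-5.13 Y11.01 E2.3072
G1 X-7.64 Y7.74 E2.4615
G1 X-7.61 Y7.54 E2.4691
G1 X-11.11 Y2.98 E2.6841

At z = 7.35 mm: the r=11.5 cylinder contributes a regular 8-gon of circumradius 11.5; the r=10.5 sphere at (8.5, -2) slices to a regular 8-gon of circumradius 2.688 (√(r²−h²) with h=10.15 from center); the r=6.5 sphere at (5.5, 4) slices to a regular 8-gon of circumradius 5.378 (√(r²−h²) with h=3.65 from center); the cube at (1, -2.5) does not reach this height (z outside [8, 27]); Merging all regions: the regions partially overlap (shared area 95.78 mm²), so overlapping operands fuse into one piece — 1 connected region; (whole slice rotated 75° about Z — lengths, areas and connectivity unchanged). The outline is a single polygon with 16 vertices. Extrusion per mm of travel: 0.6 × 0.15 / (π × 0.875²) = 0.037418. Accumulating E over each segment gives final E = 2.6841.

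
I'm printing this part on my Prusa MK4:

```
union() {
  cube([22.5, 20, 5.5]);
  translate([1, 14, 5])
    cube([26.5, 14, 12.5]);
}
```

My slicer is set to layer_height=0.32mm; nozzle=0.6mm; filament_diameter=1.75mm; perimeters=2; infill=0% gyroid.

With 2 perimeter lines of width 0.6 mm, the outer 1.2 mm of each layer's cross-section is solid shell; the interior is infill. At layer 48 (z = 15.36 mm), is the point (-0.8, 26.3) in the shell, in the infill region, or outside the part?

At z = 15.36 mm: the cube does not reach this height (z outside [0, 5.5]); the 26.5×14 cube at (1, 14) contributes its full rectangle; Combining (union): only the 26.5×14 cube at (1, 14) is present, so the union is just that shape — 1 connected region. Overall, the cross-section is a single solid region. The nearest boundary edge runs (1.00, 28.00)→(1.00, 14.00); distance from the point to it = 1.80 mm. The point is not inside any of the regions above, so it lies outside the cross-section (1.80 mm from the nearest boundary).

outside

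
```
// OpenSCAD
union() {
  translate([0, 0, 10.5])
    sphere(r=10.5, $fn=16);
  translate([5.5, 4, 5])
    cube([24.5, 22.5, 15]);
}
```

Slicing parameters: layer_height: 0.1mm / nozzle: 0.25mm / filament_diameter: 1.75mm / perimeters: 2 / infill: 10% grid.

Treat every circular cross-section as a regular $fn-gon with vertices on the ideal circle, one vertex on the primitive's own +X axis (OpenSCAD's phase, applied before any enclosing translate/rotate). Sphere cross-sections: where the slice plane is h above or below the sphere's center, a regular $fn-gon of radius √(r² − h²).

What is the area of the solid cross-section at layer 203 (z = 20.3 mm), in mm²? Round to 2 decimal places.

At z = 20.3 mm: the sphere: section is a regular 16-gon, circumradius = √(r²−h²) = √(10.5²−9.8²) = 3.770 (area = (16/2)·3.770²·sin(360°/16) = 43.50 mm²); the cube at (5.5, 4) is absent (z outside [5, 20]); Merging all regions: only the r=10.5 sphere is present, so the union is just that shape — area = 43.50 mm². Overall, the cross-section is a single solid region. Net area = 43.50 mm².

43.50 mm²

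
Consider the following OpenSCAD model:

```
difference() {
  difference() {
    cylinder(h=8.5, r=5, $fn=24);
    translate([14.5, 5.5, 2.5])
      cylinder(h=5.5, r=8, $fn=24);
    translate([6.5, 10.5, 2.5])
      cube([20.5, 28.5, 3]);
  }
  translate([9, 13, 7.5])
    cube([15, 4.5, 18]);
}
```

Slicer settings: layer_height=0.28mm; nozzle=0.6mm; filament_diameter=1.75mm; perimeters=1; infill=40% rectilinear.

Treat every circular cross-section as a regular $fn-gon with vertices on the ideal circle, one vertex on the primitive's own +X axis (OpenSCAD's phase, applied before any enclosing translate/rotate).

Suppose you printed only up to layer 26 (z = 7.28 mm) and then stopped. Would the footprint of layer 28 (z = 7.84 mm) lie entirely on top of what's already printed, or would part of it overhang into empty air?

Compare the two slices. At z = 7.28: the cylinder: section is a regular 24-gon, circumradius r=5 (area = (24/2)·5.000²·sin(360°/24) = 77.65 mm²); the r=8 cylinder at (14.5, 5.5) contributes a regular 24-gon of circumradius 8 (area = (24/2)·8.000²·sin(360°/24) = 198.77 mm²); the cube at (6.5, 10.5) is absent (z outside [2.5, 5.5]); Subtracting the remaining from the first: starting from the r=5 cylinder (77.65 mm²), the r=8 cylinder at (14.5, 5.5) misses the remaining region (no effect) — area = 77.65 mm²; the cube at (9, 13) does not reach this height (z outside [7.5, 25.5]); Taking the first minus the rest: none of the subtracted shapes is present at this height, so that combined region is unchanged — area = 77.65 mm². At z = 7.84: the r=5 cylinder contributes a regular 24-gon of circumradius 5 (area = (24/2)·5.000²·sin(360°/24) = 77.65 mm²); the cylinder at (14.5, 5.5): section is a regular 24-gon, circumradius r=8 (area = (24/2)·8.000²·sin(360°/24) = 198.77 mm²); the cube at (6.5, 10.5) is absent (z outside [2.5, 5.5]); Subtracting the remaining from the first: starting from the r=5 cylinder (77.65 mm²), the r=8 cylinder at (14.5, 5.5) misses the remaining region (no effect) — area = 77.65 mm²; the cube at (9, 13) (footprint 15×4.5) is included at this height (area 67.50 mm²); After the difference (first − rest): starting from that combined region (77.65 mm²), the 15×4.5 cube at (9, 13) misses the remaining region (no effect) — area = 77.65 mm². Checking containment: the cross-section at z = 7.84 is a subset of the cross-section at z = 7.28.

entirely on top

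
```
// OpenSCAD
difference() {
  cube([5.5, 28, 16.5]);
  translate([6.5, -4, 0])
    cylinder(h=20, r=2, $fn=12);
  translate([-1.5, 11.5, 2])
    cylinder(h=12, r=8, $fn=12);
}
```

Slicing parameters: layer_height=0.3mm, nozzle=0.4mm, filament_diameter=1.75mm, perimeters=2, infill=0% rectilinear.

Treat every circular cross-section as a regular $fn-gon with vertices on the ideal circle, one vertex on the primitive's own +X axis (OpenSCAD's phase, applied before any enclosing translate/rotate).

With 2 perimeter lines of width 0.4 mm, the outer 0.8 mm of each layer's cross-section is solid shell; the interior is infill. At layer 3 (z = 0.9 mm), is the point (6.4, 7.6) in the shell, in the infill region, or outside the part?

outside

At z = 0.9 mm: the cube is present — its section is the full 5.5×28 rectangle; the r=2 cylinder at (6.5, -4) contributes a regular 12-gon of circumradius 2; the cylinder at (-1.5, 11.5) is not intersected at this z (z outside [2, 14]); Subtracting the remaining from the first: starting from the 5.5×28 cube, the r=2 cylinder at (6.5, -4) misses the remaining region (no effect) — 1 connected region. Overall, the cross-section is a single solid region. The nearest boundary edge runs (5.50, 28.00)→(5.50, 0.00); distance from the point to it = 0.90 mm. The point is not inside any of the regions above, so it lies outside the cross-section (0.90 mm from the nearest boundary).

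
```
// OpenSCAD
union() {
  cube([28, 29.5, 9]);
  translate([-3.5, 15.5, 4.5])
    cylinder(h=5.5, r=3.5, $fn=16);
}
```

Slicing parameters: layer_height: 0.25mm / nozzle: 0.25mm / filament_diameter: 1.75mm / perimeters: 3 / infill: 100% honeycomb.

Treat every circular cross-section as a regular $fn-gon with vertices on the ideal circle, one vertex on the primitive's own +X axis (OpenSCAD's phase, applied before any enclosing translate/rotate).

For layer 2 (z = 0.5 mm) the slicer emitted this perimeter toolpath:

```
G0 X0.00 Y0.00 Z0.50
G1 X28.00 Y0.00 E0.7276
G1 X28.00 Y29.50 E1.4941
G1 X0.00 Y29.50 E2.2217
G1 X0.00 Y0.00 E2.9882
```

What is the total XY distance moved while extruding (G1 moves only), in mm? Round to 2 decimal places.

Sum the Euclidean lengths of each G1 segment: total = 115.00 mm.

115.00 mm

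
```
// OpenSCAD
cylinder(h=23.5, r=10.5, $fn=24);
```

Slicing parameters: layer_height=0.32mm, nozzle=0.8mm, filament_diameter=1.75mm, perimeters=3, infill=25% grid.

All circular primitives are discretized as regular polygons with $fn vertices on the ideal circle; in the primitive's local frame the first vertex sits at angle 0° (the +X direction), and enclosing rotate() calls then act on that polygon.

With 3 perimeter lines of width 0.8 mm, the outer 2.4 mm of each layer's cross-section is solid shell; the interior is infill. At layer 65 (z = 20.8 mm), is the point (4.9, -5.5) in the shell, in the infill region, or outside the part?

infill

At z = 20.8 mm: the cylinder: section is a regular 24-gon, circumradius r=10.5. Overall, the cross-section is a single solid region. The nearest boundary edge runs (5.25, -9.09)→(7.42, -7.42); distance from the point to it = 3.06 mm. The point is inside the cross-section and 3.06 mm from the nearest boundary — more than the 2.4 mm shell width (3 × 0.8), so it's in the infill interior.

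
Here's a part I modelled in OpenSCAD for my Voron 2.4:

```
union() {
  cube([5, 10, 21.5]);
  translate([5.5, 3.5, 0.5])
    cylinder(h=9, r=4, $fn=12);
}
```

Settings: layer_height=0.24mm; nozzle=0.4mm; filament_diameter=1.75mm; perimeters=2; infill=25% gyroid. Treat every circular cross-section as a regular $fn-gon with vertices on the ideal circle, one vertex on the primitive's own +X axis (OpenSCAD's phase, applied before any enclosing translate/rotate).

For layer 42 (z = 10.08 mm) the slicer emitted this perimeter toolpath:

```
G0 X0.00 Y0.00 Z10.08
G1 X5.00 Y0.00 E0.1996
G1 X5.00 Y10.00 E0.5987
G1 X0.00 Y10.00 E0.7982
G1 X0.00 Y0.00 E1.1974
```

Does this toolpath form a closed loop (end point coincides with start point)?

Start point (G0): (0.00, 0.00). End point (last G1): the path returns to the start — closed.

yes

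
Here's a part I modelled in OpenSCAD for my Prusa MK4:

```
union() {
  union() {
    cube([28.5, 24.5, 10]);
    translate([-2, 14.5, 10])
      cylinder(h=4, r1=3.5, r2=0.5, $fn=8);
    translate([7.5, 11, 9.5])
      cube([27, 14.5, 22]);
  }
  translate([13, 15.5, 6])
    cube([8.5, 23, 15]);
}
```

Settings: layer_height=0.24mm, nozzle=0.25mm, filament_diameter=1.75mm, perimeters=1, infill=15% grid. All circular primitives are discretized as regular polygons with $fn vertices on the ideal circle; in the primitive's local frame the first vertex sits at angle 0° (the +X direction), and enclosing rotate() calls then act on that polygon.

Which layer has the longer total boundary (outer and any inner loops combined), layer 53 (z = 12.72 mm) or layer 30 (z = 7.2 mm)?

Layer 53 (z = 12.72): the cube is not intersected at this z (z outside [0, 10]); the cone at (-2, 14.5) contributes a regular 8-gon of circumradius 1.460 (interpolated between r1=3.5 and r2=0.5 at t=0.680) (perimeter = 2·8·1.460·sin(180°/8) = 8.94 mm); the 27×14.5 cube at (7.5, 11) contributes its full rectangle (perimeter 83.00 mm); Combining (union): the 2 present regions are separate (no shared area or edge), so areas and boundary lengths simply add and each stays a separate island — boundary = 91.94 mm; the 8.5×23 cube at (13, 15.5) contributes its full rectangle (perimeter 63.00 mm); Combining (union): the regions partially overlap (shared area 85.00 mm²), so the edge portions inside another operand are dropped and the merged outline is re-measured after clipping — boundary = 117.94 mm. So its perimeter = 117.94 mm. Layer 30 (z = 7.2): the 28.5×24.5 cube contributes its full rectangle (perimeter 106.00 mm); the cone at (-2, 14.5) does not reach this height (z outside [10, 14]); the cube at (7.5, 11) is absent (z outside [9.5, 31.5]); Merging all regions: only the 28.5×24.5 cube is present, so the union is just that shape — boundary = 106.00 mm; the 8.5×23 cube at (13, 15.5) contributes its full rectangle (perimeter 63.00 mm); Merging all regions: the regions partially overlap (shared area 76.50 mm²), so the edge portions inside another operand are dropped and the merged outline is re-measured after clipping — boundary = 134.00 mm. So its perimeter = 134.00 mm. Layer 30 is larger (134.00 vs 117.94 mm).

layer 30 (z = 7.2 mm)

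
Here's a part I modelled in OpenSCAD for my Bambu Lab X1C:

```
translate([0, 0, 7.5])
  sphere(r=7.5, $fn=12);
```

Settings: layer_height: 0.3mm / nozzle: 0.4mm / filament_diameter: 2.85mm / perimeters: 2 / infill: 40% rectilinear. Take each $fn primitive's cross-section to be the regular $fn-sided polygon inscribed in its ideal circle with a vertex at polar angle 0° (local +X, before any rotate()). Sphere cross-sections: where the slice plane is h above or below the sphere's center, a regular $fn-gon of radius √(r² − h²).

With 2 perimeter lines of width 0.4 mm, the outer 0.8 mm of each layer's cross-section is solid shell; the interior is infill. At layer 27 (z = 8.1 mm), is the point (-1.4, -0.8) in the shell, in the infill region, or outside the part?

At z = 8.1 mm: the r=7.5 sphere slices to a regular 12-gon of circumradius 7.476 (√(r²−h²) with h=0.6 from center). Overall, the cross-section is a single solid region. The nearest boundary edge runs (-7.48, 0.00)→(-6.47, -3.74); distance from the point to it = 5.66 mm. The point is inside the cross-section and 5.66 mm from the nearest boundary — more than the 0.8 mm shell width (2 × 0.4), so it's in the infill interior.

infill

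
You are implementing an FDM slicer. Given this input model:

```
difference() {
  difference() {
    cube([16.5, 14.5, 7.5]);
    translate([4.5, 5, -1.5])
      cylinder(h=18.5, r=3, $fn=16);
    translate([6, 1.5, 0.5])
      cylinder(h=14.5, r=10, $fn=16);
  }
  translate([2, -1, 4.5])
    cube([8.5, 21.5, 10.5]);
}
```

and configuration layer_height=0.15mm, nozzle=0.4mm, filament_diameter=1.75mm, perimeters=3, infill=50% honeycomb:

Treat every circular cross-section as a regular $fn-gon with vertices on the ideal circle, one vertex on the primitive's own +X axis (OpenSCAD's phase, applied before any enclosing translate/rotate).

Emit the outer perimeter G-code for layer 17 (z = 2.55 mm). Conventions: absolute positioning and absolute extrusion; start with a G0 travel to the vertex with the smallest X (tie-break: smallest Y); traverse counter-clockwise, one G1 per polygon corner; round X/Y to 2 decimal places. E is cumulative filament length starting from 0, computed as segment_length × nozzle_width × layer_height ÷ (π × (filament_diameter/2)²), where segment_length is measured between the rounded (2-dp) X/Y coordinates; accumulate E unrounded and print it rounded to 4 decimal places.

G0 X0.00 Y9.29 Z2.55
G1 X2.17 Y10.74 E0.0651
G1 X6.00 Y11.50 E0.1625
G1 X9.83 Y10.74 E0.2599
G1 X13.07 Y8.57 E0.3572
G1 X15.24 Y5.33 E0.4545
G1 X16.00 Y1.50 E0.5519
G1 X15.70 Y0.00 E0.5900
G1 X16.50 Y0.00 E0.6100
G1 X16.50 Y14.50 E0.9717
G1 X0.00 Y14.50 E1.3833
G1 X0.00 Y9.29 E1.5132

At z = 2.55 mm: the cube is present — its section is the full 16.5×14.5 rectangle; the cylinder at (4.5, 5): section is a regular 16-gon, circumradius r=3; the r=10 cylinder at (6, 1.5) gives a regular 16-gon of circumradius 10 (constant along its height); Taking the first minus the rest: starting from the 16.5×14.5 cube, the r=3 cylinder at (4.5, 5) lies wholly inside it (removes its full 27.55 mm² and its 18.73 mm outline becomes a hole wall); the r=10 cylinder at (6, 1.5) partially overlaps it — only the 128.07 mm² overlap (of its 306.15 mm²) is removed, clipping the outline — 1 connected region; the cube at (2, -1) does not reach this height (z outside [4.5, 15]); Subtracting the remaining from the first: none of the subtracted shapes is present at this height, so the result so far is unchanged — 1 connected region. The outline is a single polygon with 11 vertices. Extrusion per mm of travel: 0.4 × 0.15 / (π × 0.875²) = 0.024945. Accumulating E over each segment gives final E = 1.5132.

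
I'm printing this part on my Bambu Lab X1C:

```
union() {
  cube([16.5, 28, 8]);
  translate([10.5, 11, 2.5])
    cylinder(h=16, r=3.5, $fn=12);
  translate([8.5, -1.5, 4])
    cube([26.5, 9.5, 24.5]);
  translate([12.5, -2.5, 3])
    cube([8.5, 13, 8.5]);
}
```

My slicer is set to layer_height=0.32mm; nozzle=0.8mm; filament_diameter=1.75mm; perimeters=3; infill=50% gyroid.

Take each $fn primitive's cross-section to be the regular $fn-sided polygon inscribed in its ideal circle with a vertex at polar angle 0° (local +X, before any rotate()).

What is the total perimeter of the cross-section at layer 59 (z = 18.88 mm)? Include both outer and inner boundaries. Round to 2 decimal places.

72.00 mm

At z = 18.88 mm: the cube is absent (z outside [0, 8]); the cylinder at (10.5, 11) does not reach this height (z outside [2.5, 18.5]); the cube at (8.5, -1.5) (footprint 26.5×9.5) is included at this height (perimeter 72.00 mm); the cube at (12.5, -2.5) is not intersected at this z (z outside [3, 11.5]); Combining (union): only the 26.5×9.5 cube at (8.5, -1.5) is present, so the union is just that shape — boundary = 72.00 mm. Overall, the cross-section is a single solid region. Total boundary length (outer) = 72.00 mm.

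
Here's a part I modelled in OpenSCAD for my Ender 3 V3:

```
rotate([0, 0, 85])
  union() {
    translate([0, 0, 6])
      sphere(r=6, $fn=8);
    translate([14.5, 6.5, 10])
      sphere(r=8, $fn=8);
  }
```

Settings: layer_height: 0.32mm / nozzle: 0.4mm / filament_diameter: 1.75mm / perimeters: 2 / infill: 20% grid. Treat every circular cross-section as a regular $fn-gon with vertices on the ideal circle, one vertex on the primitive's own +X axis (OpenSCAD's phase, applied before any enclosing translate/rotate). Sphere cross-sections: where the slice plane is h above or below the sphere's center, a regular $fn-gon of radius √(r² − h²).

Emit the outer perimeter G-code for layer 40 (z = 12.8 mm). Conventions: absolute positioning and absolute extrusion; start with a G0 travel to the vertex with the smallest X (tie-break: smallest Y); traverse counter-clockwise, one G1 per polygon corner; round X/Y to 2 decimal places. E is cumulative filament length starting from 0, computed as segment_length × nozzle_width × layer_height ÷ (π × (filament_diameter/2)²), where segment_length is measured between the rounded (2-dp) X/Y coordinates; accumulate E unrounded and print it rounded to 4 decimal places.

At z = 12.8 mm: the sphere is absent (|z−center|=6.800 > r=6); the r=8 sphere at (14.5, 6.5) contributes a regular 8-gon of circumradius √(8²−2.8²) = 7.494; Combining (union): only the r=8 sphere at (14.5, 6.5) is present, so the union is just that shape — 1 connected region; (whole slice rotated 85° about Z — lengths, areas and connectivity unchanged). The outline is a single polygon with 8 vertices. Extrusion per mm of travel: 0.4 × 0.32 / (π × 0.875²) = 0.053216. Accumulating E over each segment gives final E = 2.4419.

G0 X-12.68 Y15.66 Z12.80
G1 X-10.95 Y10.19 E0.3053
G1 X-5.86 Y7.55 E0.6104
G1 X-0.39 Y9.27 E0.9156
G1 X2.25 Y14.36 E1.2207
G1 X0.53 Y19.83 E1.5259
G1 X-4.56 Y22.48 E1.8312
G1 X-10.03 Y20.75 E2.1366
G1 X-12.68 Y15.66 E2.4419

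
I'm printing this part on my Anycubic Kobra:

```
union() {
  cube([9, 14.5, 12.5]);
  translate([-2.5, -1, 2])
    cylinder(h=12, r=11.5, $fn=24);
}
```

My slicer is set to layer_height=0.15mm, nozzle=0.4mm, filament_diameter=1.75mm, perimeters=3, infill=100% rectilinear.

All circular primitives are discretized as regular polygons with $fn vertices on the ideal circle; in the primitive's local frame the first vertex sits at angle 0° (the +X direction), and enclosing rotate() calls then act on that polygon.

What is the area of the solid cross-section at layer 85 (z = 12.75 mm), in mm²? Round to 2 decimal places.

At z = 12.75 mm: the cube is absent (z outside [0, 12.5]); the cylinder at (-2.5, -1): section is a regular 24-gon, circumradius r=11.5 (area = (24/2)·11.500²·sin(360°/24) = 410.75 mm²); Taking the union: only the r=11.5 cylinder at (-2.5, -1) is present, so the union is just that shape — area = 410.75 mm². Overall, the cross-section is a single solid region. Net area = 410.75 mm².

410.75 mm²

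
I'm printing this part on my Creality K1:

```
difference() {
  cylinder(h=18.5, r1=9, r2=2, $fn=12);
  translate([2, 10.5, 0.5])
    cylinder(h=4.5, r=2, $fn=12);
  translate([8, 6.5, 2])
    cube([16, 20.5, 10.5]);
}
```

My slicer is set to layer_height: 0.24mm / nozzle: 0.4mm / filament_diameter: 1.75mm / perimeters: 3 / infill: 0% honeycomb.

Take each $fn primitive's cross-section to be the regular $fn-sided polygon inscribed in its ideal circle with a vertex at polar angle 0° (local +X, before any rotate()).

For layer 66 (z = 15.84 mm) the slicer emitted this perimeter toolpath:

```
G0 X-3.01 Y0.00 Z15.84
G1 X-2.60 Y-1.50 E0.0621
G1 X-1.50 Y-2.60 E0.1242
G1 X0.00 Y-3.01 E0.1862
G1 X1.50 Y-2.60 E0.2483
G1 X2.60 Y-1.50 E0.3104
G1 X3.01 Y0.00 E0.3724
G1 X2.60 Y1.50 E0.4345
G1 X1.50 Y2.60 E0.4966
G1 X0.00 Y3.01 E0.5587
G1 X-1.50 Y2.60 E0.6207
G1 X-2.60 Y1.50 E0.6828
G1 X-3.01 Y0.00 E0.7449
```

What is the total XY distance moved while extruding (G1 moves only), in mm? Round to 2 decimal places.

18.66 mm

Sum the Euclidean lengths of each G1 segment: total = 18.66 mm.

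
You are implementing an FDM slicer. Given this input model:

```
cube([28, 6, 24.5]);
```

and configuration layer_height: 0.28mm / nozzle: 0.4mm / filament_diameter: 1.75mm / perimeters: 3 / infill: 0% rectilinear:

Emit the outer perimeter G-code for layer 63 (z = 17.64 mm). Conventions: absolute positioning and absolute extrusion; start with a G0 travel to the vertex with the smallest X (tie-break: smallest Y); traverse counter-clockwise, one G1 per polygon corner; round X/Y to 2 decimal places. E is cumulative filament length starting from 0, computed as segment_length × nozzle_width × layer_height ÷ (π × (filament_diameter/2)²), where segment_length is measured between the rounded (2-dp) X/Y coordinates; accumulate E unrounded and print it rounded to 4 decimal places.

At z = 17.64 mm: the cube (footprint 28×6) is included at this height. The outline is a single polygon with 4 vertices. Extrusion per mm of travel: 0.4 × 0.28 / (π × 0.875²) = 0.046564. Accumulating E over each segment gives final E = 3.1664.

G0 X0.00 Y0.00 Z17.64
G1 X28.00 Y0.00 E1.3038
G1 X28.00 Y6.00 E1.5832
G1 X0.00 Y6.00 E2.8870
G1 X0.00 Y0.00 E3.1664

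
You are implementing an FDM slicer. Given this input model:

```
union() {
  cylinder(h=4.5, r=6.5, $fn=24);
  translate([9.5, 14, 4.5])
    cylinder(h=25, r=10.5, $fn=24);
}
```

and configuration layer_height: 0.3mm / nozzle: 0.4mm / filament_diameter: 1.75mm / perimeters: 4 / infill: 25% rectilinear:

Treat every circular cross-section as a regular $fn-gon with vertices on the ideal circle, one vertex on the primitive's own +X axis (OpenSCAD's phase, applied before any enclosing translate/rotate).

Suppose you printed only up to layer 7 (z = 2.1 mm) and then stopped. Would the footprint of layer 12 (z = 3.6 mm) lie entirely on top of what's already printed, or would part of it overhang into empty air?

entirely on top

Compare the two slices. At z = 2.1: the cylinder: section is a regular 24-gon, circumradius r=6.5 (area = (24/2)·6.500²·sin(360°/24) = 131.22 mm²); the cylinder at (9.5, 14) is absent (z outside [4.5, 29.5]); Merging all regions: only the r=6.5 cylinder is present, so the union is just that shape — area = 131.22 mm². At z = 3.6: the cylinder: section is a regular 24-gon, circumradius r=6.5 (area = (24/2)·6.500²·sin(360°/24) = 131.22 mm²); the cylinder at (9.5, 14) is not intersected at this z (z outside [4.5, 29.5]); Merging all regions: only the r=6.5 cylinder is present, so the union is just that shape — area = 131.22 mm². Checking containment: the cross-section at z = 3.6 is a subset of the cross-section at z = 2.1.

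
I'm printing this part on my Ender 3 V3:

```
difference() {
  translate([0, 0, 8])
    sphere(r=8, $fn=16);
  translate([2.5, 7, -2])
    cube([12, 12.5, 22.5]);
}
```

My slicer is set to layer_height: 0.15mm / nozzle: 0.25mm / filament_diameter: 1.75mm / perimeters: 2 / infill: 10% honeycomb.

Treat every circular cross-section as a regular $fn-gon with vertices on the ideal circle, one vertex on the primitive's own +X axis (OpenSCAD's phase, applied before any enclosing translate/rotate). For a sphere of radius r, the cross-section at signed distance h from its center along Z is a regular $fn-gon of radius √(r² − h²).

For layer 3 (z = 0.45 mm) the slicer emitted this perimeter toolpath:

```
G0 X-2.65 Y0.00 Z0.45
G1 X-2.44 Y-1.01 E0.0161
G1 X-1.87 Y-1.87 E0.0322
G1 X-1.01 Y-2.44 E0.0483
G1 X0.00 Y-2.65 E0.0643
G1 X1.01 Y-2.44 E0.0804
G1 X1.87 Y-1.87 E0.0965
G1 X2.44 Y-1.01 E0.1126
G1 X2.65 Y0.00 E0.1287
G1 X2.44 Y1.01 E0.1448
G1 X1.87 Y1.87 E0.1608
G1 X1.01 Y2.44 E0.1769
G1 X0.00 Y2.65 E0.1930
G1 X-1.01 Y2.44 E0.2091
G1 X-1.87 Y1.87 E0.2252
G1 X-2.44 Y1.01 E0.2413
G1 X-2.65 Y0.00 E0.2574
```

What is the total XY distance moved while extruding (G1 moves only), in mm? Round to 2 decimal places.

16.51 mm

Sum the Euclidean lengths of each G1 segment: total = 16.51 mm.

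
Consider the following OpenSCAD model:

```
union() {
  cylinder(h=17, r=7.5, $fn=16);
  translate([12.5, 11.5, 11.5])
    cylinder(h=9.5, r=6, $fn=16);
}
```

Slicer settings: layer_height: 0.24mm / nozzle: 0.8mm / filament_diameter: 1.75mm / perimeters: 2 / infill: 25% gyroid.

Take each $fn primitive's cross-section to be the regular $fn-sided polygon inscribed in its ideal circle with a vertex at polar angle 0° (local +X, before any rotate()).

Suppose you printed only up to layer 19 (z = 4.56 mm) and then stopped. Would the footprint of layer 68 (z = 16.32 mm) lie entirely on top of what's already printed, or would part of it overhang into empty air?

Compare the two slices. At z = 4.56: the r=7.5 cylinder contributes a regular 16-gon of circumradius 7.5 (area = (16/2)·7.500²·sin(360°/16) = 172.21 mm²); the cylinder at (12.5, 11.5) is absent (z outside [11.5, 21]); Taking the union: only the r=7.5 cylinder is present, so the union is just that shape — area = 172.21 mm². At z = 16.32: the r=7.5 cylinder gives a regular 16-gon of circumradius 7.5 (constant along its height) (area = (16/2)·7.500²·sin(360°/16) = 172.21 mm²); the cylinder at (12.5, 11.5): section is a regular 16-gon, circumradius r=6 (area = (16/2)·6.000²·sin(360°/16) = 110.21 mm²); Taking the union: the 2 present regions are separate (no shared area or edge), so areas and boundary lengths simply add and each stays a separate island — area = 282.42 mm². Checking containment: at z = 16.32 the cross-section extends beyond the z = 4.56 cross-section by about 110.21 mm².

part overhangs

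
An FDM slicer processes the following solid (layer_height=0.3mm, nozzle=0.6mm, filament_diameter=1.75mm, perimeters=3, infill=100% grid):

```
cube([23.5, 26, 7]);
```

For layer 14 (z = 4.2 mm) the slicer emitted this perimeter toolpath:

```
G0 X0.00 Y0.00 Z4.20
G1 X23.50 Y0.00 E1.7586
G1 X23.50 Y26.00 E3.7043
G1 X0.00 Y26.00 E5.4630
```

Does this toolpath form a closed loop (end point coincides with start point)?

no

Start point (G0): (0.00, 0.00). End point (last G1): the path does not return to the start — open.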